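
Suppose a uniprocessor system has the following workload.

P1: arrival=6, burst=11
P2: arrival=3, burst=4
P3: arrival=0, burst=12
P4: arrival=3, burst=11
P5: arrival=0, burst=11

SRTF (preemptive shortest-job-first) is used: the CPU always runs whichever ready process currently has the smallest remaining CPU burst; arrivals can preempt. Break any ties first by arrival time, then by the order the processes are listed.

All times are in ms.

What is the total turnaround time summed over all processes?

122

Schedule: | P5 0-3 | P2 3-7 | P5 7-15 | P4 15-26 | P1 26-37 | P3 37-49 |
Completion: P1=37  P2=7  P3=49  P4=26  P5=15
Turnaround (C−A): P1=31  P2=4  P3=49  P4=23  P5=15
Turnaround = completion − arrival: P1=31, P2=4, P3=49, P4=23, P5=15
Total turnaround = 31 + 4 + 49 + 23 + 15 = 122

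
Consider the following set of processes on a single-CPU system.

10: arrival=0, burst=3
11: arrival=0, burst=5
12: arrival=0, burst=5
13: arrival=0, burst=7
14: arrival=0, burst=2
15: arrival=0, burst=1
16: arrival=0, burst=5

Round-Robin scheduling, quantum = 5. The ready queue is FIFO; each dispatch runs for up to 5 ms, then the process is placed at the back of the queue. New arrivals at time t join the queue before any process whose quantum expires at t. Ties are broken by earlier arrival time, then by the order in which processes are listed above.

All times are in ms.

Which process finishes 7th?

Timeline: | 10 0-3 | 11 3-8 | 12 8-13 | 13 13-18 | 14 18-20 | 15 20-21 | 16 21-26 | 13 26-28 |
Completion: 10=3  11=8  12=13  13=28  14=20  15=21  16=26
Turnaround (C−A): 10=3  11=8  12=13  13=28  14=20  15=21  16=26
Finish order: 10 → 11 → 12 → 14 → 15 → 16 → 13

13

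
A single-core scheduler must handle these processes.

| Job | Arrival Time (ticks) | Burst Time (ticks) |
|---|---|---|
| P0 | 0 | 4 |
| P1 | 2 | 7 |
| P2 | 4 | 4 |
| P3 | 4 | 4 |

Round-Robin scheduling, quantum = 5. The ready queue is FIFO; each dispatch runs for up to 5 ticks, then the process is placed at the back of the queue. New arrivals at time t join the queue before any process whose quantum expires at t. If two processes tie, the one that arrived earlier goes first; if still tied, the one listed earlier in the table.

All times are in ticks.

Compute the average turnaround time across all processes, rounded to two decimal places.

Gantt: | P0 0-4 | P1 4-9 | P2 9-13 | P3 13-17 | P1 17-19 |
Completion: P0=4  P1=19  P2=13  P3=17
Turnaround (C−A): P0=4  P1=17  P2=9  P3=13
Turnaround times: P0=4, P1=17, P2=9, P3=13
Average turnaround = (4+17+9+13) / 4 = 43/4 = 10.75

10.75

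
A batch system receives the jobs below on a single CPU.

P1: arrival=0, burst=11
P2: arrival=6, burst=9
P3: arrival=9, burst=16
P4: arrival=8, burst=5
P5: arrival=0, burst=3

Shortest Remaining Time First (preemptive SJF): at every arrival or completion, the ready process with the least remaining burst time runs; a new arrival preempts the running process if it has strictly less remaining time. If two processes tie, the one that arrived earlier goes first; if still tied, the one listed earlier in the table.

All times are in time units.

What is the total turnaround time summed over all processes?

Timeline: | P5 0-3 | P1 3-8 | P4 8-13 | P1 13-19 | P2 19-28 | P3 28-44 |
Completion: P1=19  P2=28  P3=44  P4=13  P5=3
Turnaround (C−A): P1=19  P2=22  P3=35  P4=5  P5=3
Turnaround = completion − arrival: P1=19, P2=22, P3=35, P4=5, P5=3
Total turnaround = 19 + 22 + 35 + 5 + 3 = 84

84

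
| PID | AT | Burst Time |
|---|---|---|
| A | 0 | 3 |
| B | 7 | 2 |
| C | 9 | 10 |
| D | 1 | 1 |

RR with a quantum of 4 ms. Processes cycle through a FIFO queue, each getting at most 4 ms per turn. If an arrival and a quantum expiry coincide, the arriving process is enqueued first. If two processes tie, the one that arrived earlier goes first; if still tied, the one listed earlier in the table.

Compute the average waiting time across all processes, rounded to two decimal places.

0.50

Schedule: | A 0-3 | D 3-4 | idle 4-7 | B 7-9 | C 9-19 |
Completion: A=3  B=9  C=19  D=4
Turnaround (C−A): A=3  B=2  C=10  D=3
Waiting times: A=0, B=0, C=0, D=2
Average waiting = (0+0+0+2) / 4 = 2/4 = 0.50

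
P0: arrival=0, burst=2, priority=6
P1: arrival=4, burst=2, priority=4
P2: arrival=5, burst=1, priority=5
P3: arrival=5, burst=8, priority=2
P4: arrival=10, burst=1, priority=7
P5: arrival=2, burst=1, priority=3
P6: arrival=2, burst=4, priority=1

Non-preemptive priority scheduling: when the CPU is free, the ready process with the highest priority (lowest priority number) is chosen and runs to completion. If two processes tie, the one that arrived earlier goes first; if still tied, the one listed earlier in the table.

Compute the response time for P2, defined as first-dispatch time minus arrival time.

12

Timeline: | P0 0-2 | P6 2-6 | P3 6-14 | P5 14-15 | P1 15-17 | P2 17-18 | P4 18-19 |
Completion: P0=2  P1=17  P2=18  P3=14  P4=19  P5=15  P6=6
Response(P2) = first start − arrival = 17 − 5 = 12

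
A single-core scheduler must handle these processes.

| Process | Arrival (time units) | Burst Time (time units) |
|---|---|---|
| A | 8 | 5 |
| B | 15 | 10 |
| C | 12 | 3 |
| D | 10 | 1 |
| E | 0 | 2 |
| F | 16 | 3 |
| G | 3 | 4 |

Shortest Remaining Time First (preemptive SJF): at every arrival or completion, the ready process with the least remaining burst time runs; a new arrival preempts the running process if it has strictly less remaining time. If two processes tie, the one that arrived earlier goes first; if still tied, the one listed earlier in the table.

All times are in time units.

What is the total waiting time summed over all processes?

9

Gantt: | E 0-2 | idle 2-3 | G 3-7 | idle 7-8 | A 8-10 | D 10-11 | A 11-14 | C 14-17 | F 17-20 | B 20-30 |
Completion: A=14  B=30  C=17  D=11  E=2  F=20  G=7
Waiting = turnaround − burst: A=1, B=5, C=2, D=0, E=0, F=1, G=0
Total waiting = 1 + 5 + 2 + 0 + 0 + 1 + 0 = 9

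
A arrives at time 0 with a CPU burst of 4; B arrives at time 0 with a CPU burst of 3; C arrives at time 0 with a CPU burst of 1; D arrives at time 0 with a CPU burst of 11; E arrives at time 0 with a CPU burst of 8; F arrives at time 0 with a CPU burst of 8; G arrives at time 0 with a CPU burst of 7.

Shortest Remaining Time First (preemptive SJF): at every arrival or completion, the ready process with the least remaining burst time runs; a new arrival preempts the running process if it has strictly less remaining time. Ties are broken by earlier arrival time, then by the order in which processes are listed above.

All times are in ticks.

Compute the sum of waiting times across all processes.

82

Schedule: | C 0-1 | B 1-4 | A 4-8 | G 8-15 | E 15-23 | F 23-31 | D 31-42 |
Completion: A=8  B=4  C=1  D=42  E=23  F=31  G=15
Waiting = turnaround − burst: A=4, B=1, C=0, D=31, E=15, F=23, G=8
Total waiting = 4 + 1 + 0 + 31 + 15 + 23 + 8 = 82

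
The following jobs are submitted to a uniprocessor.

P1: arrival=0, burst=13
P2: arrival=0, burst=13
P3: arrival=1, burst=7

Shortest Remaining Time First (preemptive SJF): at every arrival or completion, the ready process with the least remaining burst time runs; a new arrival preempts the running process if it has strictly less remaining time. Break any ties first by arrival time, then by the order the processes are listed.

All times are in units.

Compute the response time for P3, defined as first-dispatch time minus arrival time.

Gantt: | P1 0-1 | P3 1-8 | P1 8-20 | P2 20-33 |
Completion: P1=20  P2=33  P3=8
Turnaround (C−A): P1=20  P2=33  P3=7
Response(P3) = first start − arrival = 1 − 1 = 0

0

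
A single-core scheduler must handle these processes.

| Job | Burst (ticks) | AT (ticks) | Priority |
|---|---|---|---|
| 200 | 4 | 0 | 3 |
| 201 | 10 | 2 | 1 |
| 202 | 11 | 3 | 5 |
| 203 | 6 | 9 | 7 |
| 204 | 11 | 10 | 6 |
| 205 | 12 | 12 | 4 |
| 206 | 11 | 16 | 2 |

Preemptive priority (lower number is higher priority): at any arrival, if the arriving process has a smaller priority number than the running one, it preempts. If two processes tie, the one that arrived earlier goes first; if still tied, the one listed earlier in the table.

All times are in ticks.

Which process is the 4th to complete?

205

Timeline: | 200 0-2 | 201 2-12 | 200 12-14 | 205 14-16 | 206 16-27 | 205 27-37 | 202 37-48 | 204 48-59 | 203 59-65 |
Completion: 200=14  201=12  202=48  203=65  204=59  205=37  206=27
Turnaround (C−A): 200=14  201=10  202=45  203=56  204=49  205=25  206=11
Finish order: 201 → 200 → 206 → 205 → 202 → 204 → 203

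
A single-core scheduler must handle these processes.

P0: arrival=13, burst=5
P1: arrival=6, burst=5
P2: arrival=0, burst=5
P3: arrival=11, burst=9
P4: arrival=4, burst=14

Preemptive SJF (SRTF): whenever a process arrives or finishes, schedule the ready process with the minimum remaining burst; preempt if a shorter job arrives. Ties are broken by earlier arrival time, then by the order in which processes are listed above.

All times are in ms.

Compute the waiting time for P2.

0

Schedule: | P2 0-5 | P4 5-6 | P1 6-11 | P3 11-13 | P0 13-18 | P3 18-25 | P4 25-38 |
Completion: P0=18  P1=11  P2=5  P3=25  P4=38
Waiting(P2) = turnaround − burst = 5 − 5 = 0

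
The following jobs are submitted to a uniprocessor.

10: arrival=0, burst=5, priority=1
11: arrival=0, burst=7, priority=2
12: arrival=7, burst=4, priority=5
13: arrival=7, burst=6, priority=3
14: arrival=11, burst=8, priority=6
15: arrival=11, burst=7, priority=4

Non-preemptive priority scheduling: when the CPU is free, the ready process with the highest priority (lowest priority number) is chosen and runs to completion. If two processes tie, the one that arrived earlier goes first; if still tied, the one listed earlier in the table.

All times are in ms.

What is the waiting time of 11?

Gantt: | 10 0-5 | 11 5-12 | 13 12-18 | 15 18-25 | 12 25-29 | 14 29-37 |
Completion: 10=5  11=12  12=29  13=18  14=37  15=25
Turnaround (C−A): 10=5  11=12  12=22  13=11  14=26  15=14
Waiting(11) = turnaround − burst = 12 − 7 = 5

5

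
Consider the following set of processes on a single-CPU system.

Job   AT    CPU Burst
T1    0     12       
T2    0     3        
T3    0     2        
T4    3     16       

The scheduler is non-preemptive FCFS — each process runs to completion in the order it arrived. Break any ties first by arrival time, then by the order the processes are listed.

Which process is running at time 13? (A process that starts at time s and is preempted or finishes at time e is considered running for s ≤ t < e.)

T2

Timeline: | T1 0-12 | T2 12-15 | T3 15-17 | T4 17-33 |
Completion: T1=12  T2=15  T3=17  T4=33
Turnaround (C−A): T1=12  T2=15  T3=17  T4=30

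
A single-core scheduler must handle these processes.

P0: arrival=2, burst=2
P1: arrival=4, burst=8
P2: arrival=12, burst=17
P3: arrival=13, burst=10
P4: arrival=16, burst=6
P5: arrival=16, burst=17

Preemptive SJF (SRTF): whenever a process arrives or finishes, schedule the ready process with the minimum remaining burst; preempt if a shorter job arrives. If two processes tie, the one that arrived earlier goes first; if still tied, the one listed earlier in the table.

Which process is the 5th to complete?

Timeline: | idle 0-2 | P0 2-4 | P1 4-12 | P2 12-13 | P3 13-16 | P4 16-22 | P3 22-29 | P2 29-45 | P5 45-62 |
Completion: P0=4  P1=12  P2=45  P3=29  P4=22  P5=62
Turnaround (C−A): P0=2  P1=8  P2=33  P3=16  P4=6  P5=46
Finish order: P0 → P1 → P4 → P3 → P2 → P5

P2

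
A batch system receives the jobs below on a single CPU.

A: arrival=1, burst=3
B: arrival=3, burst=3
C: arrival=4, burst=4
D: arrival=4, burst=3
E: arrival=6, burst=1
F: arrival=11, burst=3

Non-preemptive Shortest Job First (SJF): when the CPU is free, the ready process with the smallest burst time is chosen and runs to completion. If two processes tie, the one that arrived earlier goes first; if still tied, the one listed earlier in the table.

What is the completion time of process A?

Timeline: | idle 0-1 | A 1-4 | B 4-7 | E 7-8 | D 8-11 | F 11-14 | C 14-18 |
Completion: A=4  B=7  C=18  D=11  E=8  F=14
Turnaround (C−A): A=3  B=4  C=14  D=7  E=2  F=3

4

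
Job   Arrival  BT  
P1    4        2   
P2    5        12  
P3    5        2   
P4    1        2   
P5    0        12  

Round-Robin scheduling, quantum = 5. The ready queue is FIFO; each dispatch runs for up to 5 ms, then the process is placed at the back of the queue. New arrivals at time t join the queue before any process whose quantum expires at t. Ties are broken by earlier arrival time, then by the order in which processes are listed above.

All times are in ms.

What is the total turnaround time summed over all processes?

75

Timeline: | P5 0-5 | P4 5-7 | P1 7-9 | P2 9-14 | P3 14-16 | P5 16-21 | P2 21-26 | P5 26-28 | P2 28-30 |
Completion: P1=9  P2=30  P3=16  P4=7  P5=28
Turnaround = completion − arrival: P1=5, P2=25, P3=11, P4=6, P5=28
Total turnaround = 5 + 25 + 11 + 6 + 28 = 75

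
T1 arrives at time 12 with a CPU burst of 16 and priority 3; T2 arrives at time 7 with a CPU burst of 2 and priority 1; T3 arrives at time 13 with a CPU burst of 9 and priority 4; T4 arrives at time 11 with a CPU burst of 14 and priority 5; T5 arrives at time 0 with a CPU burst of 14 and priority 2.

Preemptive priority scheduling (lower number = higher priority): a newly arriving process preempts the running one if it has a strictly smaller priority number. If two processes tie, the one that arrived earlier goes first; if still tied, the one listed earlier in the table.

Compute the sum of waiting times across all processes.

Timeline: | T5 0-7 | T2 7-9 | T5 9-16 | T1 16-32 | T3 32-41 | T4 41-55 |
Completion: T1=32  T2=9  T3=41  T4=55  T5=16
Waiting = turnaround − burst: T1=4, T2=0, T3=19, T4=30, T5=2
Total waiting = 4 + 0 + 19 + 30 + 2 = 55

55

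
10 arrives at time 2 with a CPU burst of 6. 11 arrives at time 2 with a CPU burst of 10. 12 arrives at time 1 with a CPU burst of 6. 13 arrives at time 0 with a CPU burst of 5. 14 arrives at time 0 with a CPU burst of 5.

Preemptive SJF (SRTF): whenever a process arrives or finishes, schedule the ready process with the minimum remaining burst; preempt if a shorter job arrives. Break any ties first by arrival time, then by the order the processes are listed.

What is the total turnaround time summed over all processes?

80

Gantt: | 13 0-5 | 14 5-10 | 12 10-16 | 10 16-22 | 11 22-32 |
Completion: 10=22  11=32  12=16  13=5  14=10
Turnaround = completion − arrival: 10=20, 11=30, 12=15, 13=5, 14=10
Total turnaround = 20 + 30 + 15 + 5 + 10 = 80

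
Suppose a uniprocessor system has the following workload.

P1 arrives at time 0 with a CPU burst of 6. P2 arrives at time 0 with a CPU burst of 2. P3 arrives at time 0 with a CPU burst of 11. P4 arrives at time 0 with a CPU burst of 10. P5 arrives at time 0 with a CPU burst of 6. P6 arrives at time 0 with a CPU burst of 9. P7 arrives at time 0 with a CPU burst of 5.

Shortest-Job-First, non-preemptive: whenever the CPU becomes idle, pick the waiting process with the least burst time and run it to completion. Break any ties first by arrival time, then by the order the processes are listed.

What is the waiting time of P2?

Timeline: | P2 0-2 | P7 2-7 | P1 7-13 | P5 13-19 | P6 19-28 | P4 28-38 | P3 38-49 |
Completion: P1=13  P2=2  P3=49  P4=38  P5=19  P6=28  P7=7
Turnaround (C−A): P1=13  P2=2  P3=49  P4=38  P5=19  P6=28  P7=7
Waiting(P2) = turnaround − burst = 2 − 2 = 0

0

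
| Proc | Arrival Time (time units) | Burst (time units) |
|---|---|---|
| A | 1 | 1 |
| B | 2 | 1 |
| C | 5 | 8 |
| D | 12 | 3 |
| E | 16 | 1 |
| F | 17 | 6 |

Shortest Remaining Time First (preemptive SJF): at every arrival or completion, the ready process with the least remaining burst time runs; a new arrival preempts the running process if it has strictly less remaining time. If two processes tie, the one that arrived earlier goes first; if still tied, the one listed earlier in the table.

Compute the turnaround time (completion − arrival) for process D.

Timeline: | idle 0-1 | A 1-2 | B 2-3 | idle 3-5 | C 5-13 | D 13-16 | E 16-17 | F 17-23 |
Completion: A=2  B=3  C=13  D=16  E=17  F=23
Turnaround (C−A): A=1  B=1  C=8  D=4  E=1  F=6
Turnaround(D) = completion − arrival = 16 − 12 = 4

4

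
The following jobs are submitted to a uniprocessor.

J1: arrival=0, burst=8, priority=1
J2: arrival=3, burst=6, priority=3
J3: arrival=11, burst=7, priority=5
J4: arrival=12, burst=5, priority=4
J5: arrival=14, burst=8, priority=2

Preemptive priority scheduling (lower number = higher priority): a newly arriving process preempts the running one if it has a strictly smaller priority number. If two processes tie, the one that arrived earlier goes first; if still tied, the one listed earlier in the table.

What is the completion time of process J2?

Timeline: | J1 0-8 | J2 8-14 | J5 14-22 | J4 22-27 | J3 27-34 |
Completion: J1=8  J2=14  J3=34  J4=27  J5=22
Turnaround (C−A): J1=8  J2=11  J3=23  J4=15  J5=8

14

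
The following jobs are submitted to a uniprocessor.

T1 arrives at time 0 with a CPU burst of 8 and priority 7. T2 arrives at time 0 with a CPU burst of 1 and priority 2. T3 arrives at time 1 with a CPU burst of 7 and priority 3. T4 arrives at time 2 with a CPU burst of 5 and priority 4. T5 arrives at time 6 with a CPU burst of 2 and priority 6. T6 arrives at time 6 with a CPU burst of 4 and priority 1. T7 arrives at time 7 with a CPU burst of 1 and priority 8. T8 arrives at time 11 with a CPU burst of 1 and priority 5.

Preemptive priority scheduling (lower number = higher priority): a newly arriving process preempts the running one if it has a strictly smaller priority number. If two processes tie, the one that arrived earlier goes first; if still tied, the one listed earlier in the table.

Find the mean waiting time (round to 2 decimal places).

9.13

Gantt: | T2 0-1 | T3 1-6 | T6 6-10 | T3 10-12 | T4 12-17 | T8 17-18 | T5 18-20 | T1 20-28 | T7 28-29 |
Completion: T1=28  T2=1  T3=12  T4=17  T5=20  T6=10  T7=29  T8=18
Turnaround (C−A): T1=28  T2=1  T3=11  T4=15  T5=14  T6=4  T7=22  T8=7
Waiting times: T1=20, T2=0, T3=4, T4=10, T5=12, T6=0, T7=21, T8=6
Average waiting = (20+0+4+10+12+0+21+6) / 8 = 73/8 = 9.13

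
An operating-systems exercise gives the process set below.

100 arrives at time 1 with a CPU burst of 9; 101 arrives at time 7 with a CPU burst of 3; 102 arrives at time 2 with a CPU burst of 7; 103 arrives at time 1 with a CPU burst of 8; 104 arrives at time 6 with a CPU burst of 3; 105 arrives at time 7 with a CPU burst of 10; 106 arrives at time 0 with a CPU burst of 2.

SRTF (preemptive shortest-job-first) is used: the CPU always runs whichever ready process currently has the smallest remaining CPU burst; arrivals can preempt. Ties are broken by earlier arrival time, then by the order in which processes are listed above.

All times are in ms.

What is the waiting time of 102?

0

Gantt: | 106 0-2 | 102 2-9 | 104 9-12 | 101 12-15 | 103 15-23 | 100 23-32 | 105 32-42 |
Completion: 100=32  101=15  102=9  103=23  104=12  105=42  106=2
Waiting(102) = turnaround − burst = 7 − 7 = 0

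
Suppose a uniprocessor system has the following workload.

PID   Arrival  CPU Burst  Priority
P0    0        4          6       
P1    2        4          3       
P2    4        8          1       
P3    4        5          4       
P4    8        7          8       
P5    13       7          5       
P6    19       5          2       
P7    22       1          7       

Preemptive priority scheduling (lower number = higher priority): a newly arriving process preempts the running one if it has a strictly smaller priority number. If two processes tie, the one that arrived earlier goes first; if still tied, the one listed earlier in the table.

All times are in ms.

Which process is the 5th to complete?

Timeline: | P0 0-2 | P1 2-4 | P2 4-12 | P1 12-14 | P3 14-19 | P6 19-24 | P5 24-31 | P0 31-33 | P7 33-34 | P4 34-41 |
Completion: P0=33  P1=14  P2=12  P3=19  P4=41  P5=31  P6=24  P7=34
Turnaround (C−A): P0=33  P1=12  P2=8  P3=15  P4=33  P5=18  P6=5  P7=12
Finish order: P2 → P1 → P3 → P6 → P5 → P0 → P7 → P4

P5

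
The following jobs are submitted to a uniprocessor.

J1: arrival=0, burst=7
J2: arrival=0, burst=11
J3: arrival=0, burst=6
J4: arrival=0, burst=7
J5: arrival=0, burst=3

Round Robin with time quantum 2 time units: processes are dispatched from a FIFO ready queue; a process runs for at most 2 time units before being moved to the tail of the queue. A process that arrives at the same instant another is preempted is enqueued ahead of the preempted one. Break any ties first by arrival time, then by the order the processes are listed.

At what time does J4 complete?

31

Gantt: | J1 0-2 | J2 2-4 | J3 4-6 | J4 6-8 | J5 8-10 | J1 10-12 | J2 12-14 | J3 14-16 | J4 16-18 | J5 18-19 | J1 19-21 | J2 21-23 | J3 23-25 | J4 25-27 | J1 27-28 | J2 28-30 | J4 30-31 | J2 31-34 |
Completion: J1=28  J2=34  J3=25  J4=31  J5=19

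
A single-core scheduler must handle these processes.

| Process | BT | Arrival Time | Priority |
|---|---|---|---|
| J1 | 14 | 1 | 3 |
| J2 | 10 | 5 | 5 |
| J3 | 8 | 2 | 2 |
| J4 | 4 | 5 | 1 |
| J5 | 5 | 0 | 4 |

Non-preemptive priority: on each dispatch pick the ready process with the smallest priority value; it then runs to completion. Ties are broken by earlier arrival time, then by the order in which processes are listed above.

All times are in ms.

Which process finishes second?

Gantt: | J5 0-5 | J4 5-9 | J3 9-17 | J1 17-31 | J2 31-41 |
Completion: J1=31  J2=41  J3=17  J4=9  J5=5
Turnaround (C−A): J1=30  J2=36  J3=15  J4=4  J5=5
Finish order: J5 → J4 → J3 → J1 → J2

J4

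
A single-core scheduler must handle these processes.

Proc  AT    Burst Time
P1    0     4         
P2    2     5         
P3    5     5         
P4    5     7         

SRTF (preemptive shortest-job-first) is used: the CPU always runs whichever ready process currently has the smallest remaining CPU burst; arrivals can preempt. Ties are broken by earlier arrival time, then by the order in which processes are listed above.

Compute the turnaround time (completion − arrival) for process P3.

Gantt: | P1 0-4 | P2 4-9 | P3 9-14 | P4 14-21 |
Completion: P1=4  P2=9  P3=14  P4=21
Turnaround (C−A): P1=4  P2=7  P3=9  P4=16
Turnaround(P3) = completion − arrival = 14 − 5 = 9

9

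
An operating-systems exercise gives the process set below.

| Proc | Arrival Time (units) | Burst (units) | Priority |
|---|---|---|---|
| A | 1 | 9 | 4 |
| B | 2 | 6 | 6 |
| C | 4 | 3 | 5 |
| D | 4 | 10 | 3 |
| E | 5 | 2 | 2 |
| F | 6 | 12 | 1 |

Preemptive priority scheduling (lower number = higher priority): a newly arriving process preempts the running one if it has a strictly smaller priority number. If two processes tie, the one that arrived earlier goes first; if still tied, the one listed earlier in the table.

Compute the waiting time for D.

Gantt: | idle 0-1 | A 1-4 | D 4-5 | E 5-6 | F 6-18 | E 18-19 | D 19-28 | A 28-34 | C 34-37 | B 37-43 |
Completion: A=34  B=43  C=37  D=28  E=19  F=18
Turnaround (C−A): A=33  B=41  C=33  D=24  E=14  F=12
Waiting(D) = turnaround − burst = 24 − 10 = 14

14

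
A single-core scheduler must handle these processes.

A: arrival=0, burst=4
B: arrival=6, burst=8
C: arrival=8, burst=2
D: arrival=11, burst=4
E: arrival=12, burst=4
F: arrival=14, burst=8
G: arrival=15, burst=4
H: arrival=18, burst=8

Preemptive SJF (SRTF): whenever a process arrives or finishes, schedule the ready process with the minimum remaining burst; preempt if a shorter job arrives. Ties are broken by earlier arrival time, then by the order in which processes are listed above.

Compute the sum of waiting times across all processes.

Timeline: | A 0-4 | idle 4-6 | B 6-8 | C 8-10 | B 10-11 | D 11-15 | E 15-19 | G 19-23 | B 23-28 | F 28-36 | H 36-44 |
Completion: A=4  B=28  C=10  D=15  E=19  F=36  G=23  H=44
Turnaround (C−A): A=4  B=22  C=2  D=4  E=7  F=22  G=8  H=26
Waiting = turnaround − burst: A=0, B=14, C=0, D=0, E=3, F=14, G=4, H=18
Total waiting = 0 + 14 + 0 + 0 + 3 + 14 + 4 + 18 = 53

53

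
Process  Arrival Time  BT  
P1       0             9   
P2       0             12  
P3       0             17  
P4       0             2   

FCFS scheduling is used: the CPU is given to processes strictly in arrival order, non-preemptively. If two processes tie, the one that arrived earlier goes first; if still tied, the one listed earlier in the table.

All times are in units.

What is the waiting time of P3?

21

Schedule: | P1 0-9 | P2 9-21 | P3 21-38 | P4 38-40 |
Completion: P1=9  P2=21  P3=38  P4=40
Waiting(P3) = turnaround − burst = 38 − 17 = 21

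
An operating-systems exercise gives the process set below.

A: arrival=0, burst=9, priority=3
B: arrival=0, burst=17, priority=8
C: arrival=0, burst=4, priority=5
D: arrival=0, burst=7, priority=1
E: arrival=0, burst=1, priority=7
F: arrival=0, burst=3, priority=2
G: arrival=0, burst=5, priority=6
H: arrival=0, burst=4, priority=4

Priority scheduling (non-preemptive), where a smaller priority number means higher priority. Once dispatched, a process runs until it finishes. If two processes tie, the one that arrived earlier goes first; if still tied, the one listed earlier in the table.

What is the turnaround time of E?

Schedule: | D 0-7 | F 7-10 | A 10-19 | H 19-23 | C 23-27 | G 27-32 | E 32-33 | B 33-50 |
Completion: A=19  B=50  C=27  D=7  E=33  F=10  G=32  H=23
Turnaround (C−A): A=19  B=50  C=27  D=7  E=33  F=10  G=32  H=23
Turnaround(E) = completion − arrival = 33 − 0 = 33

33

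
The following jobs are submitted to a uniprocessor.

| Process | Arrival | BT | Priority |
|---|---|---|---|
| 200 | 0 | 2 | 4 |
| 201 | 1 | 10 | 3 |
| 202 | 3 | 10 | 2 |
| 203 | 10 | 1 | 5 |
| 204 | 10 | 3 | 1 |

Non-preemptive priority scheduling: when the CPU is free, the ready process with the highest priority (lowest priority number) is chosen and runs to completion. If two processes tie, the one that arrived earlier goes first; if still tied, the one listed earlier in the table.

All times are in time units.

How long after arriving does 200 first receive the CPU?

0

Schedule: | 200 0-2 | 201 2-12 | 204 12-15 | 202 15-25 | 203 25-26 |
Completion: 200=2  201=12  202=25  203=26  204=15
Turnaround (C−A): 200=2  201=11  202=22  203=16  204=5
Response(200) = first start − arrival = 0 − 0 = 0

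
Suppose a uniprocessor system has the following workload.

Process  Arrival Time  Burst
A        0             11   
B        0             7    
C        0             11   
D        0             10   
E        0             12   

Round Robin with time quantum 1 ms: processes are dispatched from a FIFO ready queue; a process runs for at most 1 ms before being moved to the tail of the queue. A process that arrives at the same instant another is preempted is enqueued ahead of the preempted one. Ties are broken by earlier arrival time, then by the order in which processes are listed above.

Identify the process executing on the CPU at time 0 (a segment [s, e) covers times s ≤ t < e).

A

Gantt: | A 0-1 | B 1-2 | C 2-3 | D 3-4 | E 4-5 | A 5-6 | B 6-7 | C 7-8 | D 8-9 | E 9-10 | A 10-11 | B 11-12 | C 12-13 | D 13-14 | E 14-15 | A 15-16 | B 16-17 | C 17-18 | D 18-19 | E 19-20 | A 20-21 | B 21-22 | C 22-23 | D 23-24 | E 24-25 | A 25-26 | B 26-27 | C 27-28 | D 28-29 | E 29-30 | A 30-31 | B 31-32 | C 32-33 | D 33-34 | E 34-35 | A 35-36 | C 36-37 | D 37-38 | E 38-39 | A 39-40 | C 40-41 | D 41-42 | E 42-43 | A 43-44 | C 44-45 | D 45-46 | E 46-47 | A 47-48 | C 48-49 | E 49-51 |
Completion: A=48  B=32  C=49  D=46  E=51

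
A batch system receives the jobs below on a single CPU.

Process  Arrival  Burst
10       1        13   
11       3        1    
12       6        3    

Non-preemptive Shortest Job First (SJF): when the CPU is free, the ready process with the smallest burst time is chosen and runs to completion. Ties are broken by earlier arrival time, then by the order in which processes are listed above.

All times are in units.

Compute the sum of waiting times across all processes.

Schedule: | idle 0-1 | 10 1-14 | 11 14-15 | 12 15-18 |
Completion: 10=14  11=15  12=18
Waiting = turnaround − burst: 10=0, 11=11, 12=9
Total waiting = 0 + 11 + 9 = 20

20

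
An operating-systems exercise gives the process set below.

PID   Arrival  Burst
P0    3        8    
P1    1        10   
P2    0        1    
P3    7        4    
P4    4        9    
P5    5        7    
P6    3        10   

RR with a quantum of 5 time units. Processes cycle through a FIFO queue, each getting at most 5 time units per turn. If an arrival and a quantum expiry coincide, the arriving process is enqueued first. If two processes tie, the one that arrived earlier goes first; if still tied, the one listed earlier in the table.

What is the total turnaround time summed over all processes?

221

Schedule: | P2 0-1 | P1 1-6 | P0 6-11 | P6 11-16 | P4 16-21 | P5 21-26 | P1 26-31 | P3 31-35 | P0 35-38 | P6 38-43 | P4 43-47 | P5 47-49 |
Completion: P0=38  P1=31  P2=1  P3=35  P4=47  P5=49  P6=43
Turnaround (C−A): P0=35  P1=30  P2=1  P3=28  P4=43  P5=44  P6=40
Turnaround = completion − arrival: P0=35, P1=30, P2=1, P3=28, P4=43, P5=44, P6=40
Total turnaround = 35 + 30 + 1 + 28 + 43 + 44 + 40 = 221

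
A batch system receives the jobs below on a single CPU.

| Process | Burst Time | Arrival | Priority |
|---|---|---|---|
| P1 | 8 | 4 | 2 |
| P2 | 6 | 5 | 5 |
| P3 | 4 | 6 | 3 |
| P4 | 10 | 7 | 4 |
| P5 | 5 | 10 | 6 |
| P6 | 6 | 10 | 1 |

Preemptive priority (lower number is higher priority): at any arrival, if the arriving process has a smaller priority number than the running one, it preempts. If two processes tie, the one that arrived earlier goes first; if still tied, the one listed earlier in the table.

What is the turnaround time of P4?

Gantt: | idle 0-4 | P1 4-10 | P6 10-16 | P1 16-18 | P3 18-22 | P4 22-32 | P2 32-38 | P5 38-43 |
Completion: P1=18  P2=38  P3=22  P4=32  P5=43  P6=16
Turnaround (C−A): P1=14  P2=33  P3=16  P4=25  P5=33  P6=6
Turnaround(P4) = completion − arrival = 32 − 7 = 25

25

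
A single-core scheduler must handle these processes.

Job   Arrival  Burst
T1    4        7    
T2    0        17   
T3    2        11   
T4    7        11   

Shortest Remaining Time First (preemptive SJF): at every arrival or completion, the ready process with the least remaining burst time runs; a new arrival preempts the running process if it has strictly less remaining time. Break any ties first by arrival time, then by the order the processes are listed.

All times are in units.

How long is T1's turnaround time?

7

Gantt: | T2 0-2 | T3 2-4 | T1 4-11 | T3 11-20 | T4 20-31 | T2 31-46 |
Completion: T1=11  T2=46  T3=20  T4=31
Turnaround (C−A): T1=7  T2=46  T3=18  T4=24
Turnaround(T1) = completion − arrival = 11 − 4 = 7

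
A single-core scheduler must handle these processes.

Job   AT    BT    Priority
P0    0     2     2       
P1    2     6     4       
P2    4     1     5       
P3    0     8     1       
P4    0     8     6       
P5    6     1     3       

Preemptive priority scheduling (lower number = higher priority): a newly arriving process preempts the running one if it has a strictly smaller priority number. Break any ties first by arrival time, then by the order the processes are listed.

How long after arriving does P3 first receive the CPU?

0

Schedule: | P3 0-8 | P0 8-10 | P5 10-11 | P1 11-17 | P2 17-18 | P4 18-26 |
Completion: P0=10  P1=17  P2=18  P3=8  P4=26  P5=11
Turnaround (C−A): P0=10  P1=15  P2=14  P3=8  P4=26  P5=5
Response(P3) = first start − arrival = 0 − 0 = 0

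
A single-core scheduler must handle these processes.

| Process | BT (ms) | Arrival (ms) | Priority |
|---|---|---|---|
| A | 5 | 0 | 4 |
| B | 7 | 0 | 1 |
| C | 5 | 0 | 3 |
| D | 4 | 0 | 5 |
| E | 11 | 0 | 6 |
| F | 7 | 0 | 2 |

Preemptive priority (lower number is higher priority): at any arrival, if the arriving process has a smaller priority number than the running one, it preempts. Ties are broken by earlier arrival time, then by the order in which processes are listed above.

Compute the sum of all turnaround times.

Timeline: | B 0-7 | F 7-14 | C 14-19 | A 19-24 | D 24-28 | E 28-39 |
Completion: A=24  B=7  C=19  D=28  E=39  F=14
Turnaround (C−A): A=24  B=7  C=19  D=28  E=39  F=14
Turnaround = completion − arrival: A=24, B=7, C=19, D=28, E=39, F=14
Total turnaround = 24 + 7 + 19 + 28 + 39 + 14 = 131

131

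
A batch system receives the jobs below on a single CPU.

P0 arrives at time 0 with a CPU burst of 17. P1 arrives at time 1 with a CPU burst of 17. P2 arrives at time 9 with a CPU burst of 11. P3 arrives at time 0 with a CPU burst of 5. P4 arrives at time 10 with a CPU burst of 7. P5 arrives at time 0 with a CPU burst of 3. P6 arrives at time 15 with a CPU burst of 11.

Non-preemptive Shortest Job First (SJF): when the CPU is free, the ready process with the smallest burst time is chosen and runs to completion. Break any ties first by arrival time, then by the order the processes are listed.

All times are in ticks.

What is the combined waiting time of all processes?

Schedule: | P5 0-3 | P3 3-8 | P0 8-25 | P4 25-32 | P2 32-43 | P6 43-54 | P1 54-71 |
Completion: P0=25  P1=71  P2=43  P3=8  P4=32  P5=3  P6=54
Turnaround (C−A): P0=25  P1=70  P2=34  P3=8  P4=22  P5=3  P6=39
Waiting = turnaround − burst: P0=8, P1=53, P2=23, P3=3, P4=15, P5=0, P6=28
Total waiting = 8 + 53 + 23 + 3 + 15 + 0 + 28 = 130

130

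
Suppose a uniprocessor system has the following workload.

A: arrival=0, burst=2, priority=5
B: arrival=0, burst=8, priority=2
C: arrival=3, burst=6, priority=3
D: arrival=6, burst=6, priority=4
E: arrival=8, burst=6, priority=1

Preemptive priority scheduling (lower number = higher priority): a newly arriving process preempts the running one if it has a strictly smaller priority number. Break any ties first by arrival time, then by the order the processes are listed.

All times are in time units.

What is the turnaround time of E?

6

Timeline: | B 0-8 | E 8-14 | C 14-20 | D 20-26 | A 26-28 |
Completion: A=28  B=8  C=20  D=26  E=14
Turnaround (C−A): A=28  B=8  C=17  D=20  E=6
Turnaround(E) = completion − arrival = 14 − 8 = 6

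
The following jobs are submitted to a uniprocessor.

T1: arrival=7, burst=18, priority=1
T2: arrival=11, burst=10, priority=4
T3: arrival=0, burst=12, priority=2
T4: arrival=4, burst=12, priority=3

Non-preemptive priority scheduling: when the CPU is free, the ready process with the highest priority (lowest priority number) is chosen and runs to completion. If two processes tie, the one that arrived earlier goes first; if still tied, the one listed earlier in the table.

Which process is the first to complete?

T3

Gantt: | T3 0-12 | T1 12-30 | T4 30-42 | T2 42-52 |
Completion: T1=30  T2=52  T3=12  T4=42
Turnaround (C−A): T1=23  T2=41  T3=12  T4=38
Finish order: T3 → T1 → T4 → T2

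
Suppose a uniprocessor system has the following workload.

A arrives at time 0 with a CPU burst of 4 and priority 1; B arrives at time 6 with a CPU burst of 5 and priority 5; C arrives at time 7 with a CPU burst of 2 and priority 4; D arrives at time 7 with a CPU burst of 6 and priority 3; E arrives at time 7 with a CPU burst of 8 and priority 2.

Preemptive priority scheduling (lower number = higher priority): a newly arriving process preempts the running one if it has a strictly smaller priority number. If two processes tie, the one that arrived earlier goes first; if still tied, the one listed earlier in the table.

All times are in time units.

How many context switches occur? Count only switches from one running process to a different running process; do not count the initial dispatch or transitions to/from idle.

Schedule: | A 0-4 | idle 4-6 | B 6-7 | E 7-15 | D 15-21 | C 21-23 | B 23-27 |
Completion: A=4  B=27  C=23  D=21  E=15
Turnaround (C−A): A=4  B=21  C=16  D=14  E=8

4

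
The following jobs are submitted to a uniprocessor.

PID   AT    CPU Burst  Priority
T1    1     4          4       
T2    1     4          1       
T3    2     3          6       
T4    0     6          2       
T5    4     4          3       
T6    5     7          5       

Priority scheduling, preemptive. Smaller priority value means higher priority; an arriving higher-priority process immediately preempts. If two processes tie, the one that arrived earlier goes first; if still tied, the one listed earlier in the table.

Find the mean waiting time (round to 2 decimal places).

Timeline: | T4 0-1 | T2 1-5 | T4 5-10 | T5 10-14 | T1 14-18 | T6 18-25 | T3 25-28 |
Completion: T1=18  T2=5  T3=28  T4=10  T5=14  T6=25
Waiting times: T1=13, T2=0, T3=23, T4=4, T5=6, T6=13
Average waiting = (13+0+23+4+6+13) / 6 = 59/6 = 9.83

9.83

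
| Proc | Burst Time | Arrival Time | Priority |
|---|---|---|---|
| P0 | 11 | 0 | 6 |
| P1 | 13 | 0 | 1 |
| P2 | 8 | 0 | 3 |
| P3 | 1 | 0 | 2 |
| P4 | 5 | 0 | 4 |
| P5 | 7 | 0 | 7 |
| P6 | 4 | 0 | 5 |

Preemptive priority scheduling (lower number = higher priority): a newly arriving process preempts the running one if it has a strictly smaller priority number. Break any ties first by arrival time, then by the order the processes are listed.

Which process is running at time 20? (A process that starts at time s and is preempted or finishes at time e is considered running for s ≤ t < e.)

Timeline: | P1 0-13 | P3 13-14 | P2 14-22 | P4 22-27 | P6 27-31 | P0 31-42 | P5 42-49 |
Completion: P0=42  P1=13  P2=22  P3=14  P4=27  P5=49  P6=31
Turnaround (C−A): P0=42  P1=13  P2=22  P3=14  P4=27  P5=49  P6=31

P2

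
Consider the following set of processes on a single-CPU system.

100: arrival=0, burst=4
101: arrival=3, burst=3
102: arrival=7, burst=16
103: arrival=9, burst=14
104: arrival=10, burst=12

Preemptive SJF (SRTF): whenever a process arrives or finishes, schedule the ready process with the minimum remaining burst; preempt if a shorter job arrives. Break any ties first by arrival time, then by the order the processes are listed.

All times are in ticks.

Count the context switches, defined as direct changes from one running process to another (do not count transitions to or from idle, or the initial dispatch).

Gantt: | 100 0-4 | 101 4-7 | 102 7-10 | 104 10-22 | 102 22-35 | 103 35-49 |
Completion: 100=4  101=7  102=35  103=49  104=22

5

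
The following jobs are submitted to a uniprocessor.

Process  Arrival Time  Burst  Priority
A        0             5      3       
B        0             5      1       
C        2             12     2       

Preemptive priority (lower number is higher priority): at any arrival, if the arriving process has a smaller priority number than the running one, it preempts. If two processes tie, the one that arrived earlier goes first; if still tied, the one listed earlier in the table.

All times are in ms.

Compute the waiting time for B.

Gantt: | B 0-5 | C 5-17 | A 17-22 |
Completion: A=22  B=5  C=17
Turnaround (C−A): A=22  B=5  C=15
Waiting(B) = turnaround − burst = 5 − 5 = 0

0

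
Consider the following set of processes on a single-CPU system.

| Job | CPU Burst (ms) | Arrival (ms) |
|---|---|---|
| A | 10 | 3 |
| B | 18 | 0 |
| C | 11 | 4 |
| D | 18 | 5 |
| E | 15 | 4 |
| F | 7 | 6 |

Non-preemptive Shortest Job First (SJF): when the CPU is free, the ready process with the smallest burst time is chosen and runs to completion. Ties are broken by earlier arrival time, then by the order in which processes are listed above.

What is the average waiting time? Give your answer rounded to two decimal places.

27.17

Gantt: | B 0-18 | F 18-25 | A 25-35 | C 35-46 | E 46-61 | D 61-79 |
Completion: A=35  B=18  C=46  D=79  E=61  F=25
Waiting times: A=22, B=0, C=31, D=56, E=42, F=12
Average waiting = (22+0+31+56+42+12) / 6 = 163/6 = 27.17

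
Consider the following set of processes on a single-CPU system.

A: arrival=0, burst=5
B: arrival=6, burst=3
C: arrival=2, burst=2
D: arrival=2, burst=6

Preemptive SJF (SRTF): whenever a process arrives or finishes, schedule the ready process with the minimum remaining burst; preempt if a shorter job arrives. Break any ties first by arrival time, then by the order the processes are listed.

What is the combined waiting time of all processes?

Schedule: | A 0-2 | C 2-4 | A 4-7 | B 7-10 | D 10-16 |
Completion: A=7  B=10  C=4  D=16
Turnaround (C−A): A=7  B=4  C=2  D=14
Waiting = turnaround − burst: A=2, B=1, C=0, D=8
Total waiting = 2 + 1 + 0 + 8 = 11

11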